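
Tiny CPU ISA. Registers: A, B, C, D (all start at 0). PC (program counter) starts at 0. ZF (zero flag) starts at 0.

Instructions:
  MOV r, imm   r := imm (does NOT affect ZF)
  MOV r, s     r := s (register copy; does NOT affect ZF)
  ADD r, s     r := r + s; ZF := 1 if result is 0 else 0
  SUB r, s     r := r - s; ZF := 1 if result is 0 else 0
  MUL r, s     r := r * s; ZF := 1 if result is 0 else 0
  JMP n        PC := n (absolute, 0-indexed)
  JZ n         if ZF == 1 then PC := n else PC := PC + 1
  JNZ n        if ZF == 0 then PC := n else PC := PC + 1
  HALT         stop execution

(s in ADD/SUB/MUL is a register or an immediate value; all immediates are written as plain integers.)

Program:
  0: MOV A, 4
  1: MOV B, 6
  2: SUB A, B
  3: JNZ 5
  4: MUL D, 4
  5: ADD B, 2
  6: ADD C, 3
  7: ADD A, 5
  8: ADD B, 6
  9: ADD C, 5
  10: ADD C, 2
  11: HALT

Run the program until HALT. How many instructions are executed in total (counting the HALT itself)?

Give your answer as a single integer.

Answer: 11

Derivation:
Step 1: PC=0 exec 'MOV A, 4'. After: A=4 B=0 C=0 D=0 ZF=0 PC=1
Step 2: PC=1 exec 'MOV B, 6'. After: A=4 B=6 C=0 D=0 ZF=0 PC=2
Step 3: PC=2 exec 'SUB A, B'. After: A=-2 B=6 C=0 D=0 ZF=0 PC=3
Step 4: PC=3 exec 'JNZ 5'. After: A=-2 B=6 C=0 D=0 ZF=0 PC=5
Step 5: PC=5 exec 'ADD B, 2'. After: A=-2 B=8 C=0 D=0 ZF=0 PC=6
Step 6: PC=6 exec 'ADD C, 3'. After: A=-2 B=8 C=3 D=0 ZF=0 PC=7
Step 7: PC=7 exec 'ADD A, 5'. After: A=3 B=8 C=3 D=0 ZF=0 PC=8
Step 8: PC=8 exec 'ADD B, 6'. After: A=3 B=14 C=3 D=0 ZF=0 PC=9
Step 9: PC=9 exec 'ADD C, 5'. After: A=3 B=14 C=8 D=0 ZF=0 PC=10
Step 10: PC=10 exec 'ADD C, 2'. After: A=3 B=14 C=10 D=0 ZF=0 PC=11
Step 11: PC=11 exec 'HALT'. After: A=3 B=14 C=10 D=0 ZF=0 PC=11 HALTED
Total instructions executed: 11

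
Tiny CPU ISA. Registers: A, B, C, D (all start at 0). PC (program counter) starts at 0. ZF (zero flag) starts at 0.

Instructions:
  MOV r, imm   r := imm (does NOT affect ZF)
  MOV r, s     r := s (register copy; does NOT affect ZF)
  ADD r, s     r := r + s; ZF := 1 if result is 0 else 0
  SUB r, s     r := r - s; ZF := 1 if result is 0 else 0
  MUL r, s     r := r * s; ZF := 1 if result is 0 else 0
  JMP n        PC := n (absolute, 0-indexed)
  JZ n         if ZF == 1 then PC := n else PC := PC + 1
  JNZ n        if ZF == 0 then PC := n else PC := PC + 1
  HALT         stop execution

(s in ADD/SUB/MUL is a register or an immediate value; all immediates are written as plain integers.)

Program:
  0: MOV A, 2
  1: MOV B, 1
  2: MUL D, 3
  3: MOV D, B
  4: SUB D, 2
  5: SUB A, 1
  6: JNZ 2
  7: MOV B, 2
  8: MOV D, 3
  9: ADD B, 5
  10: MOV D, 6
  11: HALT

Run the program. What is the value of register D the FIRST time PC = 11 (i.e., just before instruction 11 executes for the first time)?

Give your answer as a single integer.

Step 1: PC=0 exec 'MOV A, 2'. After: A=2 B=0 C=0 D=0 ZF=0 PC=1
Step 2: PC=1 exec 'MOV B, 1'. After: A=2 B=1 C=0 D=0 ZF=0 PC=2
Step 3: PC=2 exec 'MUL D, 3'. After: A=2 B=1 C=0 D=0 ZF=1 PC=3
Step 4: PC=3 exec 'MOV D, B'. After: A=2 B=1 C=0 D=1 ZF=1 PC=4
Step 5: PC=4 exec 'SUB D, 2'. After: A=2 B=1 C=0 D=-1 ZF=0 PC=5
Step 6: PC=5 exec 'SUB A, 1'. After: A=1 B=1 C=0 D=-1 ZF=0 PC=6
Step 7: PC=6 exec 'JNZ 2'. After: A=1 B=1 C=0 D=-1 ZF=0 PC=2
Step 8: PC=2 exec 'MUL D, 3'. After: A=1 B=1 C=0 D=-3 ZF=0 PC=3
Step 9: PC=3 exec 'MOV D, B'. After: A=1 B=1 C=0 D=1 ZF=0 PC=4
Step 10: PC=4 exec 'SUB D, 2'. After: A=1 B=1 C=0 D=-1 ZF=0 PC=5
Step 11: PC=5 exec 'SUB A, 1'. After: A=0 B=1 C=0 D=-1 ZF=1 PC=6
Step 12: PC=6 exec 'JNZ 2'. After: A=0 B=1 C=0 D=-1 ZF=1 PC=7
Step 13: PC=7 exec 'MOV B, 2'. After: A=0 B=2 C=0 D=-1 ZF=1 PC=8
Step 14: PC=8 exec 'MOV D, 3'. After: A=0 B=2 C=0 D=3 ZF=1 PC=9
Step 15: PC=9 exec 'ADD B, 5'. After: A=0 B=7 C=0 D=3 ZF=0 PC=10
Step 16: PC=10 exec 'MOV D, 6'. After: A=0 B=7 C=0 D=6 ZF=0 PC=11
First time PC=11: D=6

6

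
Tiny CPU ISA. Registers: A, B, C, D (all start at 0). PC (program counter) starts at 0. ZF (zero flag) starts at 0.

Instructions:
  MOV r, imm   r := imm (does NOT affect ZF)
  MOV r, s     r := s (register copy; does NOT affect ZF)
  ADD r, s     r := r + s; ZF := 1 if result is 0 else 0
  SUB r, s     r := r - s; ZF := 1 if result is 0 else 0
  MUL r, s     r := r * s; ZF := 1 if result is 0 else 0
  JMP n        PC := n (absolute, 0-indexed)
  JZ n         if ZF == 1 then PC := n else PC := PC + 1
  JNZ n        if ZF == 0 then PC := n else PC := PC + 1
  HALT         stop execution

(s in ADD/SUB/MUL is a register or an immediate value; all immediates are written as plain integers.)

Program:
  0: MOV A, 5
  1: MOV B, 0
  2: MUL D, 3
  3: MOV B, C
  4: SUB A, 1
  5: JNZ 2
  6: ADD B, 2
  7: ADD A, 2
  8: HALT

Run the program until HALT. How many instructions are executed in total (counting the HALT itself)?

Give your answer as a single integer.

Answer: 25

Derivation:
Step 1: PC=0 exec 'MOV A, 5'. After: A=5 B=0 C=0 D=0 ZF=0 PC=1
Step 2: PC=1 exec 'MOV B, 0'. After: A=5 B=0 C=0 D=0 ZF=0 PC=2
Step 3: PC=2 exec 'MUL D, 3'. After: A=5 B=0 C=0 D=0 ZF=1 PC=3
Step 4: PC=3 exec 'MOV B, C'. After: A=5 B=0 C=0 D=0 ZF=1 PC=4
Step 5: PC=4 exec 'SUB A, 1'. After: A=4 B=0 C=0 D=0 ZF=0 PC=5
Step 6: PC=5 exec 'JNZ 2'. After: A=4 B=0 C=0 D=0 ZF=0 PC=2
Step 7: PC=2 exec 'MUL D, 3'. After: A=4 B=0 C=0 D=0 ZF=1 PC=3
Step 8: PC=3 exec 'MOV B, C'. After: A=4 B=0 C=0 D=0 ZF=1 PC=4
Step 9: PC=4 exec 'SUB A, 1'. After: A=3 B=0 C=0 D=0 ZF=0 PC=5
Step 10: PC=5 exec 'JNZ 2'. After: A=3 B=0 C=0 D=0 ZF=0 PC=2
Step 11: PC=2 exec 'MUL D, 3'. After: A=3 B=0 C=0 D=0 ZF=1 PC=3
Step 12: PC=3 exec 'MOV B, C'. After: A=3 B=0 C=0 D=0 ZF=1 PC=4
Step 13: PC=4 exec 'SUB A, 1'. After: A=2 B=0 C=0 D=0 ZF=0 PC=5
Step 14: PC=5 exec 'JNZ 2'. After: A=2 B=0 C=0 D=0 ZF=0 PC=2
Step 15: PC=2 exec 'MUL D, 3'. After: A=2 B=0 C=0 D=0 ZF=1 PC=3
Step 16: PC=3 exec 'MOV B, C'. After: A=2 B=0 C=0 D=0 ZF=1 PC=4
Step 17: PC=4 exec 'SUB A, 1'. After: A=1 B=0 C=0 D=0 ZF=0 PC=5
Step 18: PC=5 exec 'JNZ 2'. After: A=1 B=0 C=0 D=0 ZF=0 PC=2
Step 19: PC=2 exec 'MUL D, 3'. After: A=1 B=0 C=0 D=0 ZF=1 PC=3
Step 20: PC=3 exec 'MOV B, C'. After: A=1 B=0 C=0 D=0 ZF=1 PC=4
Step 21: PC=4 exec 'SUB A, 1'. After: A=0 B=0 C=0 D=0 ZF=1 PC=5
Step 22: PC=5 exec 'JNZ 2'. After: A=0 B=0 C=0 D=0 ZF=1 PC=6
Step 23: PC=6 exec 'ADD B, 2'. After: A=0 B=2 C=0 D=0 ZF=0 PC=7
Step 24: PC=7 exec 'ADD A, 2'. After: A=2 B=2 C=0 D=0 ZF=0 PC=8
Step 25: PC=8 exec 'HALT'. After: A=2 B=2 C=0 D=0 ZF=0 PC=8 HALTED
Total instructions executed: 25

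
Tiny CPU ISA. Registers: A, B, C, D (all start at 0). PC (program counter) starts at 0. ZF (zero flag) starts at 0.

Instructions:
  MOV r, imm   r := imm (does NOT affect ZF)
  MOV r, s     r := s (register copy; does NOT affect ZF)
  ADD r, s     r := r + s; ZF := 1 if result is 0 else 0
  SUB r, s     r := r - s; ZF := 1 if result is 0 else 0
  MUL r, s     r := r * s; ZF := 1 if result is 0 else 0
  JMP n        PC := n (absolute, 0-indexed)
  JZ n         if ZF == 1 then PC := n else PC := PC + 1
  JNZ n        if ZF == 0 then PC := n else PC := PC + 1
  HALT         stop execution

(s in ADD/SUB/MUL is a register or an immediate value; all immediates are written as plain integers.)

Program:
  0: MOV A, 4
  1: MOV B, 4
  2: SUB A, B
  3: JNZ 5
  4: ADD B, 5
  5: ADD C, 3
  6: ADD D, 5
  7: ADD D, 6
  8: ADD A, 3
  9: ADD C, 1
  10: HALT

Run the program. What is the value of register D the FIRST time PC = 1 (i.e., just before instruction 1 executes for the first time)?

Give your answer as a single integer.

Step 1: PC=0 exec 'MOV A, 4'. After: A=4 B=0 C=0 D=0 ZF=0 PC=1
First time PC=1: D=0

0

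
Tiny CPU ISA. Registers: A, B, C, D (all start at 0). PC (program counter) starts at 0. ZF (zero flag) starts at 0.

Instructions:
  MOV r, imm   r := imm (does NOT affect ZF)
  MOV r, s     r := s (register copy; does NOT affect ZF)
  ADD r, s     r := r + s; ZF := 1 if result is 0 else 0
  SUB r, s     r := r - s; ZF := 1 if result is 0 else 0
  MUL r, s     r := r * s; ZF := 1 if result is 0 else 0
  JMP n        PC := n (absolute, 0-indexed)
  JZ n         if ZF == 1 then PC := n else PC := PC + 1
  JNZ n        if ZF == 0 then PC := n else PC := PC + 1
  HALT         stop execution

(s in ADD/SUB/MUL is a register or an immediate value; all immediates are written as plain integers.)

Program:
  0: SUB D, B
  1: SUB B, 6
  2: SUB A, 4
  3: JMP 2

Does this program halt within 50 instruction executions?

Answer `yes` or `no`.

Answer: no

Derivation:
Step 1: PC=0 exec 'SUB D, B'. After: A=0 B=0 C=0 D=0 ZF=1 PC=1
Step 2: PC=1 exec 'SUB B, 6'. After: A=0 B=-6 C=0 D=0 ZF=0 PC=2
Step 3: PC=2 exec 'SUB A, 4'. After: A=-4 B=-6 C=0 D=0 ZF=0 PC=3
Step 4: PC=3 exec 'JMP 2'. After: A=-4 B=-6 C=0 D=0 ZF=0 PC=2
Step 5: PC=2 exec 'SUB A, 4'. After: A=-8 B=-6 C=0 D=0 ZF=0 PC=3
Step 6: PC=3 exec 'JMP 2'. After: A=-8 B=-6 C=0 D=0 ZF=0 PC=2
Step 7: PC=2 exec 'SUB A, 4'. After: A=-12 B=-6 C=0 D=0 ZF=0 PC=3
Step 8: PC=3 exec 'JMP 2'. After: A=-12 B=-6 C=0 D=0 ZF=0 PC=2
Step 9: PC=2 exec 'SUB A, 4'. After: A=-16 B=-6 C=0 D=0 ZF=0 PC=3
Step 10: PC=3 exec 'JMP 2'. After: A=-16 B=-6 C=0 D=0 ZF=0 PC=2
Step 11: PC=2 exec 'SUB A, 4'. After: A=-20 B=-6 C=0 D=0 ZF=0 PC=3
Step 12: PC=3 exec 'JMP 2'. After: A=-20 B=-6 C=0 D=0 ZF=0 PC=2
Step 13: PC=2 exec 'SUB A, 4'. After: A=-24 B=-6 C=0 D=0 ZF=0 PC=3
Step 14: PC=3 exec 'JMP 2'. After: A=-24 B=-6 C=0 D=0 ZF=0 PC=2
Step 15: PC=2 exec 'SUB A, 4'. After: A=-28 B=-6 C=0 D=0 ZF=0 PC=3
After 50 steps: not halted. PC revisits the same instructions with no path to HALT; will never halt.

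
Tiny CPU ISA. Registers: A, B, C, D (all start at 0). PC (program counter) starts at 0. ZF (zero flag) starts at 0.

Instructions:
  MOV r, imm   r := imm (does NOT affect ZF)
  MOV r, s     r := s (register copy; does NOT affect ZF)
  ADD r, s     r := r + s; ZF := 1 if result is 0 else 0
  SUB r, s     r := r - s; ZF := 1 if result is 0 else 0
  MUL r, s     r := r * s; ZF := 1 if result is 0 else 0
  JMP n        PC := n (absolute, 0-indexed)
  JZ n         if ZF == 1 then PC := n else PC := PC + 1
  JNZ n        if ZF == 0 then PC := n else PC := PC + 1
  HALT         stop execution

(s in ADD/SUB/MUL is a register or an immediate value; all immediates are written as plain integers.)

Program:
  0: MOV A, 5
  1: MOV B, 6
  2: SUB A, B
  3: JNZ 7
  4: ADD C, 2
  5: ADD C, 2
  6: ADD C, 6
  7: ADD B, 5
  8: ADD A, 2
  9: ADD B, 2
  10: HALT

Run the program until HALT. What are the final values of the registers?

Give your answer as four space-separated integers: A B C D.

Step 1: PC=0 exec 'MOV A, 5'. After: A=5 B=0 C=0 D=0 ZF=0 PC=1
Step 2: PC=1 exec 'MOV B, 6'. After: A=5 B=6 C=0 D=0 ZF=0 PC=2
Step 3: PC=2 exec 'SUB A, B'. After: A=-1 B=6 C=0 D=0 ZF=0 PC=3
Step 4: PC=3 exec 'JNZ 7'. After: A=-1 B=6 C=0 D=0 ZF=0 PC=7
Step 5: PC=7 exec 'ADD B, 5'. After: A=-1 B=11 C=0 D=0 ZF=0 PC=8
Step 6: PC=8 exec 'ADD A, 2'. After: A=1 B=11 C=0 D=0 ZF=0 PC=9
Step 7: PC=9 exec 'ADD B, 2'. After: A=1 B=13 C=0 D=0 ZF=0 PC=10
Step 8: PC=10 exec 'HALT'. After: A=1 B=13 C=0 D=0 ZF=0 PC=10 HALTED

Answer: 1 13 0 0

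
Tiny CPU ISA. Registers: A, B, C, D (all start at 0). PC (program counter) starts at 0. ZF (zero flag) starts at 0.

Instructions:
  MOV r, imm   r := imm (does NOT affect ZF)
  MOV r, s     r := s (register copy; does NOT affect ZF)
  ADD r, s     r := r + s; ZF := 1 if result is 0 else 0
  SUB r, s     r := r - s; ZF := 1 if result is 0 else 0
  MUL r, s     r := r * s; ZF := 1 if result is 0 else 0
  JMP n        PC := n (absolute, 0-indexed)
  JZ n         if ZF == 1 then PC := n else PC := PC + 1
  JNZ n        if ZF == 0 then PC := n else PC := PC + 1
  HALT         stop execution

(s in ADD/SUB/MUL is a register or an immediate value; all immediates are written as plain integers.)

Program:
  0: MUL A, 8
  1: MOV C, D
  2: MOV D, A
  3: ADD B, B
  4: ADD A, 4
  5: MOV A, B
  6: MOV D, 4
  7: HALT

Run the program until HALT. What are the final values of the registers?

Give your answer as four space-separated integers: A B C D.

Answer: 0 0 0 4

Derivation:
Step 1: PC=0 exec 'MUL A, 8'. After: A=0 B=0 C=0 D=0 ZF=1 PC=1
Step 2: PC=1 exec 'MOV C, D'. After: A=0 B=0 C=0 D=0 ZF=1 PC=2
Step 3: PC=2 exec 'MOV D, A'. After: A=0 B=0 C=0 D=0 ZF=1 PC=3
Step 4: PC=3 exec 'ADD B, B'. After: A=0 B=0 C=0 D=0 ZF=1 PC=4
Step 5: PC=4 exec 'ADD A, 4'. After: A=4 B=0 C=0 D=0 ZF=0 PC=5
Step 6: PC=5 exec 'MOV A, B'. After: A=0 B=0 C=0 D=0 ZF=0 PC=6
Step 7: PC=6 exec 'MOV D, 4'. After: A=0 B=0 C=0 D=4 ZF=0 PC=7
Step 8: PC=7 exec 'HALT'. After: A=0 B=0 C=0 D=4 ZF=0 PC=7 HALTED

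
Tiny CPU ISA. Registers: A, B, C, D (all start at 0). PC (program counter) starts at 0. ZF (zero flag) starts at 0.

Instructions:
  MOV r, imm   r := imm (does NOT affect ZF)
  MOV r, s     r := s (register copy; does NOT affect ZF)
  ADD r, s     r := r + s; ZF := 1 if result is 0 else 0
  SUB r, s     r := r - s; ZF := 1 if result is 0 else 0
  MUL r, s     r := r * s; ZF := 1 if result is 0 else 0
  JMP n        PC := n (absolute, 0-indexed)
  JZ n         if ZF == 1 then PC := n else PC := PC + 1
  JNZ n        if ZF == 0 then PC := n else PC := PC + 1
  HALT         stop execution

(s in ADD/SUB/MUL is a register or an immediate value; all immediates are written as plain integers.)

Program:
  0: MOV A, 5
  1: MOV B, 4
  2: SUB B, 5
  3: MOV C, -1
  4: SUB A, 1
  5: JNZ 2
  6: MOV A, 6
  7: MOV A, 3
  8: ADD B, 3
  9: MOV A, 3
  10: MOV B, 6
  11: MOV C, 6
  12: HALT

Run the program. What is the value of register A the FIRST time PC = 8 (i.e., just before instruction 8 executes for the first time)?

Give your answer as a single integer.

Step 1: PC=0 exec 'MOV A, 5'. After: A=5 B=0 C=0 D=0 ZF=0 PC=1
Step 2: PC=1 exec 'MOV B, 4'. After: A=5 B=4 C=0 D=0 ZF=0 PC=2
Step 3: PC=2 exec 'SUB B, 5'. After: A=5 B=-1 C=0 D=0 ZF=0 PC=3
Step 4: PC=3 exec 'MOV C, -1'. After: A=5 B=-1 C=-1 D=0 ZF=0 PC=4
Step 5: PC=4 exec 'SUB A, 1'. After: A=4 B=-1 C=-1 D=0 ZF=0 PC=5
Step 6: PC=5 exec 'JNZ 2'. After: A=4 B=-1 C=-1 D=0 ZF=0 PC=2
Step 7: PC=2 exec 'SUB B, 5'. After: A=4 B=-6 C=-1 D=0 ZF=0 PC=3
Step 8: PC=3 exec 'MOV C, -1'. After: A=4 B=-6 C=-1 D=0 ZF=0 PC=4
Step 9: PC=4 exec 'SUB A, 1'. After: A=3 B=-6 C=-1 D=0 ZF=0 PC=5
Step 10: PC=5 exec 'JNZ 2'. After: A=3 B=-6 C=-1 D=0 ZF=0 PC=2
Step 11: PC=2 exec 'SUB B, 5'. After: A=3 B=-11 C=-1 D=0 ZF=0 PC=3
Step 12: PC=3 exec 'MOV C, -1'. After: A=3 B=-11 C=-1 D=0 ZF=0 PC=4
Step 13: PC=4 exec 'SUB A, 1'. After: A=2 B=-11 C=-1 D=0 ZF=0 PC=5
Step 14: PC=5 exec 'JNZ 2'. After: A=2 B=-11 C=-1 D=0 ZF=0 PC=2
Step 15: PC=2 exec 'SUB B, 5'. After: A=2 B=-16 C=-1 D=0 ZF=0 PC=3
Step 16: PC=3 exec 'MOV C, -1'. After: A=2 B=-16 C=-1 D=0 ZF=0 PC=4
Step 17: PC=4 exec 'SUB A, 1'. After: A=1 B=-16 C=-1 D=0 ZF=0 PC=5
Step 18: PC=5 exec 'JNZ 2'. After: A=1 B=-16 C=-1 D=0 ZF=0 PC=2
Step 19: PC=2 exec 'SUB B, 5'. After: A=1 B=-21 C=-1 D=0 ZF=0 PC=3
Step 20: PC=3 exec 'MOV C, -1'. After: A=1 B=-21 C=-1 D=0 ZF=0 PC=4
Step 21: PC=4 exec 'SUB A, 1'. After: A=0 B=-21 C=-1 D=0 ZF=1 PC=5
Step 22: PC=5 exec 'JNZ 2'. After: A=0 B=-21 C=-1 D=0 ZF=1 PC=6
Step 23: PC=6 exec 'MOV A, 6'. After: A=6 B=-21 C=-1 D=0 ZF=1 PC=7
Step 24: PC=7 exec 'MOV A, 3'. After: A=3 B=-21 C=-1 D=0 ZF=1 PC=8
First time PC=8: A=3

3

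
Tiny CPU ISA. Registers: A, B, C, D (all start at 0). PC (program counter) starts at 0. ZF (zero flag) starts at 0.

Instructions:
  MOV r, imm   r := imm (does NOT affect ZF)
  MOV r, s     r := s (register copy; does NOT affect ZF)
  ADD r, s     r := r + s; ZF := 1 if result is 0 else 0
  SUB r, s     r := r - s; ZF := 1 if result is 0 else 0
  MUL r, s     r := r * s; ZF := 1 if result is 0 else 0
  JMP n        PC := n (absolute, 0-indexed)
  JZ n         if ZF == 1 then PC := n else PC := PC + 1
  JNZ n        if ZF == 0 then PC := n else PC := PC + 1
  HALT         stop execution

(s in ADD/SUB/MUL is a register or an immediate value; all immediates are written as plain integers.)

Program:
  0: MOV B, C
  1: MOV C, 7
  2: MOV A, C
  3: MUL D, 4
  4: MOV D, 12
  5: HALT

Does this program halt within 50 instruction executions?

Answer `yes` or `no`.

Step 1: PC=0 exec 'MOV B, C'. After: A=0 B=0 C=0 D=0 ZF=0 PC=1
Step 2: PC=1 exec 'MOV C, 7'. After: A=0 B=0 C=7 D=0 ZF=0 PC=2
Step 3: PC=2 exec 'MOV A, C'. After: A=7 B=0 C=7 D=0 ZF=0 PC=3
Step 4: PC=3 exec 'MUL D, 4'. After: A=7 B=0 C=7 D=0 ZF=1 PC=4
Step 5: PC=4 exec 'MOV D, 12'. After: A=7 B=0 C=7 D=12 ZF=1 PC=5
Step 6: PC=5 exec 'HALT'. After: A=7 B=0 C=7 D=12 ZF=1 PC=5 HALTED

Answer: yes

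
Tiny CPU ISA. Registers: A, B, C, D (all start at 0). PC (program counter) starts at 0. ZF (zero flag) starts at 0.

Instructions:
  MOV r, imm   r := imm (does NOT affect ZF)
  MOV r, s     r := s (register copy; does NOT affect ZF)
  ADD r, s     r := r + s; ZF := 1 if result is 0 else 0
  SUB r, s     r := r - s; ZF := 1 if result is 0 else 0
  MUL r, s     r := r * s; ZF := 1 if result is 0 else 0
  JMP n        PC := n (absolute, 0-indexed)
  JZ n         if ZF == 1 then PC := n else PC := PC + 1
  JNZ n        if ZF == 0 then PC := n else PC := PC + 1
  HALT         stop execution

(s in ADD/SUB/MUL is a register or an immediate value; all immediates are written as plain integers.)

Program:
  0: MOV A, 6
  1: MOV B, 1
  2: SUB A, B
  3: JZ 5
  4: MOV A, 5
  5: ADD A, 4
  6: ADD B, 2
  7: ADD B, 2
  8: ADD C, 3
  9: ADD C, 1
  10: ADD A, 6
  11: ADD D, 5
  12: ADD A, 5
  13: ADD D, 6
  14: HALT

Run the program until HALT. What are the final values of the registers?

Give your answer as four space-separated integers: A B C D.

Step 1: PC=0 exec 'MOV A, 6'. After: A=6 B=0 C=0 D=0 ZF=0 PC=1
Step 2: PC=1 exec 'MOV B, 1'. After: A=6 B=1 C=0 D=0 ZF=0 PC=2
Step 3: PC=2 exec 'SUB A, B'. After: A=5 B=1 C=0 D=0 ZF=0 PC=3
Step 4: PC=3 exec 'JZ 5'. After: A=5 B=1 C=0 D=0 ZF=0 PC=4
Step 5: PC=4 exec 'MOV A, 5'. After: A=5 B=1 C=0 D=0 ZF=0 PC=5
Step 6: PC=5 exec 'ADD A, 4'. After: A=9 B=1 C=0 D=0 ZF=0 PC=6
Step 7: PC=6 exec 'ADD B, 2'. After: A=9 B=3 C=0 D=0 ZF=0 PC=7
Step 8: PC=7 exec 'ADD B, 2'. After: A=9 B=5 C=0 D=0 ZF=0 PC=8
Step 9: PC=8 exec 'ADD C, 3'. After: A=9 B=5 C=3 D=0 ZF=0 PC=9
Step 10: PC=9 exec 'ADD C, 1'. After: A=9 B=5 C=4 D=0 ZF=0 PC=10
Step 11: PC=10 exec 'ADD A, 6'. After: A=15 B=5 C=4 D=0 ZF=0 PC=11
Step 12: PC=11 exec 'ADD D, 5'. After: A=15 B=5 C=4 D=5 ZF=0 PC=12
Step 13: PC=12 exec 'ADD A, 5'. After: A=20 B=5 C=4 D=5 ZF=0 PC=13
Step 14: PC=13 exec 'ADD D, 6'. After: A=20 B=5 C=4 D=11 ZF=0 PC=14
Step 15: PC=14 exec 'HALT'. After: A=20 B=5 C=4 D=11 ZF=0 PC=14 HALTED

Answer: 20 5 4 11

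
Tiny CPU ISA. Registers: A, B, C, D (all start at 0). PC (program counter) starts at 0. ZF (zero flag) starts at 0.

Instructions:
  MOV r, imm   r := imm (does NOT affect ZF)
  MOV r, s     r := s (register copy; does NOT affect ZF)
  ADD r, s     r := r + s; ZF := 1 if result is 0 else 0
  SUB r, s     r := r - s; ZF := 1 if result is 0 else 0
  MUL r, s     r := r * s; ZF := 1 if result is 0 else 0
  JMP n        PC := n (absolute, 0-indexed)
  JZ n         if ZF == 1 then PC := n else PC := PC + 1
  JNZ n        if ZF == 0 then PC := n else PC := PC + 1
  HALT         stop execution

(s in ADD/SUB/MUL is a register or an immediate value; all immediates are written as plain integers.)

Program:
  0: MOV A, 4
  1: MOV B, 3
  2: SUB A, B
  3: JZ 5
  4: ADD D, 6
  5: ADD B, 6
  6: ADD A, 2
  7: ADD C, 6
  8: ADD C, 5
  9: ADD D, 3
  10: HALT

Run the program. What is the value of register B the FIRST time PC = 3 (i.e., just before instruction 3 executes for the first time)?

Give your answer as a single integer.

Step 1: PC=0 exec 'MOV A, 4'. After: A=4 B=0 C=0 D=0 ZF=0 PC=1
Step 2: PC=1 exec 'MOV B, 3'. After: A=4 B=3 C=0 D=0 ZF=0 PC=2
Step 3: PC=2 exec 'SUB A, B'. After: A=1 B=3 C=0 D=0 ZF=0 PC=3
First time PC=3: B=3

3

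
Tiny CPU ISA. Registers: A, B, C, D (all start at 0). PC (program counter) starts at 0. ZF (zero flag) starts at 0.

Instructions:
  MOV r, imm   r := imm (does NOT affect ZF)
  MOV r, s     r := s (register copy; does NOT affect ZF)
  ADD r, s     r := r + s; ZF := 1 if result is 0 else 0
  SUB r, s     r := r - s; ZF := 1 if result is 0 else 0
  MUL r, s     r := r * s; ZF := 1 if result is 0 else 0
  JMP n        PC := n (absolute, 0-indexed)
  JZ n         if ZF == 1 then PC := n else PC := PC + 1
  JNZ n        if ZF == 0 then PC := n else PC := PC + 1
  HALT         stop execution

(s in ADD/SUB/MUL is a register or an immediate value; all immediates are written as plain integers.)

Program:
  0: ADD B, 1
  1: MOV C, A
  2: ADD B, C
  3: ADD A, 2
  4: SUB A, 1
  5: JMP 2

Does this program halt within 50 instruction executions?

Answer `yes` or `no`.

Answer: no

Derivation:
Step 1: PC=0 exec 'ADD B, 1'. After: A=0 B=1 C=0 D=0 ZF=0 PC=1
Step 2: PC=1 exec 'MOV C, A'. After: A=0 B=1 C=0 D=0 ZF=0 PC=2
Step 3: PC=2 exec 'ADD B, C'. After: A=0 B=1 C=0 D=0 ZF=0 PC=3
Step 4: PC=3 exec 'ADD A, 2'. After: A=2 B=1 C=0 D=0 ZF=0 PC=4
Step 5: PC=4 exec 'SUB A, 1'. After: A=1 B=1 C=0 D=0 ZF=0 PC=5
Step 6: PC=5 exec 'JMP 2'. After: A=1 B=1 C=0 D=0 ZF=0 PC=2
Step 7: PC=2 exec 'ADD B, C'. After: A=1 B=1 C=0 D=0 ZF=0 PC=3
Step 8: PC=3 exec 'ADD A, 2'. After: A=3 B=1 C=0 D=0 ZF=0 PC=4
Step 9: PC=4 exec 'SUB A, 1'. After: A=2 B=1 C=0 D=0 ZF=0 PC=5
Step 10: PC=5 exec 'JMP 2'. After: A=2 B=1 C=0 D=0 ZF=0 PC=2
Step 11: PC=2 exec 'ADD B, C'. After: A=2 B=1 C=0 D=0 ZF=0 PC=3
Step 12: PC=3 exec 'ADD A, 2'. After: A=4 B=1 C=0 D=0 ZF=0 PC=4
Step 13: PC=4 exec 'SUB A, 1'. After: A=3 B=1 C=0 D=0 ZF=0 PC=5
Step 14: PC=5 exec 'JMP 2'. After: A=3 B=1 C=0 D=0 ZF=0 PC=2
Step 15: PC=2 exec 'ADD B, C'. After: A=3 B=1 C=0 D=0 ZF=0 PC=3
After 50 steps: not halted. PC revisits the same instructions with no path to HALT; will never halt.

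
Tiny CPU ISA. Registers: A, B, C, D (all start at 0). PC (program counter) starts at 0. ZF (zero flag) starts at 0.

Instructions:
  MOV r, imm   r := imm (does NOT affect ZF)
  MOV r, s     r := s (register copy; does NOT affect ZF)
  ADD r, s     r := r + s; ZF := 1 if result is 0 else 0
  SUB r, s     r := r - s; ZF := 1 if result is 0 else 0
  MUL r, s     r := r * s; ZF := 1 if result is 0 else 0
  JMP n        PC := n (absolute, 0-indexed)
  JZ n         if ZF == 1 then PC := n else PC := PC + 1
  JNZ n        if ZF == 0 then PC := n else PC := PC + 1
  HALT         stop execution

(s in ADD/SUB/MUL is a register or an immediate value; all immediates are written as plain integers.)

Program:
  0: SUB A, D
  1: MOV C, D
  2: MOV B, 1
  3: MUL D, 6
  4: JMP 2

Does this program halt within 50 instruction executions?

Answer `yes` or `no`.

Step 1: PC=0 exec 'SUB A, D'. After: A=0 B=0 C=0 D=0 ZF=1 PC=1
Step 2: PC=1 exec 'MOV C, D'. After: A=0 B=0 C=0 D=0 ZF=1 PC=2
Step 3: PC=2 exec 'MOV B, 1'. After: A=0 B=1 C=0 D=0 ZF=1 PC=3
Step 4: PC=3 exec 'MUL D, 6'. After: A=0 B=1 C=0 D=0 ZF=1 PC=4
Step 5: PC=4 exec 'JMP 2'. After: A=0 B=1 C=0 D=0 ZF=1 PC=2
Step 6: PC=2 exec 'MOV B, 1'. After: A=0 B=1 C=0 D=0 ZF=1 PC=3
State after step 6 equals state after step 3: the program is in a cycle of length 3 and will never halt.

Answer: no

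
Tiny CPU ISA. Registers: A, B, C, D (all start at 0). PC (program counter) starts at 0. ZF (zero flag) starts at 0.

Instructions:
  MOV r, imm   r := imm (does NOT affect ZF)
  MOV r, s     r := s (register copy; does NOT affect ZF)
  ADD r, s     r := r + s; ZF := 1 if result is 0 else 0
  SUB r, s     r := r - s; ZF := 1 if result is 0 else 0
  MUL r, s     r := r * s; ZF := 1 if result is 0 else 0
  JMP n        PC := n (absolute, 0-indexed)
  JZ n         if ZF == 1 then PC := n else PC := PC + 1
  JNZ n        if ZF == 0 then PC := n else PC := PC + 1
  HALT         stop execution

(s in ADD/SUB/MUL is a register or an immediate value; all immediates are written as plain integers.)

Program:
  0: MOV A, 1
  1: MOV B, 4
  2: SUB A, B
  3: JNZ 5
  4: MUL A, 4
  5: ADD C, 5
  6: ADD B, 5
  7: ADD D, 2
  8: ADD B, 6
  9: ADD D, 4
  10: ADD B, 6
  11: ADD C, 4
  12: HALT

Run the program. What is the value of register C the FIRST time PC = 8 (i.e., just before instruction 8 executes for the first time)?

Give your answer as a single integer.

Step 1: PC=0 exec 'MOV A, 1'. After: A=1 B=0 C=0 D=0 ZF=0 PC=1
Step 2: PC=1 exec 'MOV B, 4'. After: A=1 B=4 C=0 D=0 ZF=0 PC=2
Step 3: PC=2 exec 'SUB A, B'. After: A=-3 B=4 C=0 D=0 ZF=0 PC=3
Step 4: PC=3 exec 'JNZ 5'. After: A=-3 B=4 C=0 D=0 ZF=0 PC=5
Step 5: PC=5 exec 'ADD C, 5'. After: A=-3 B=4 C=5 D=0 ZF=0 PC=6
Step 6: PC=6 exec 'ADD B, 5'. After: A=-3 B=9 C=5 D=0 ZF=0 PC=7
Step 7: PC=7 exec 'ADD D, 2'. After: A=-3 B=9 C=5 D=2 ZF=0 PC=8
First time PC=8: C=5

5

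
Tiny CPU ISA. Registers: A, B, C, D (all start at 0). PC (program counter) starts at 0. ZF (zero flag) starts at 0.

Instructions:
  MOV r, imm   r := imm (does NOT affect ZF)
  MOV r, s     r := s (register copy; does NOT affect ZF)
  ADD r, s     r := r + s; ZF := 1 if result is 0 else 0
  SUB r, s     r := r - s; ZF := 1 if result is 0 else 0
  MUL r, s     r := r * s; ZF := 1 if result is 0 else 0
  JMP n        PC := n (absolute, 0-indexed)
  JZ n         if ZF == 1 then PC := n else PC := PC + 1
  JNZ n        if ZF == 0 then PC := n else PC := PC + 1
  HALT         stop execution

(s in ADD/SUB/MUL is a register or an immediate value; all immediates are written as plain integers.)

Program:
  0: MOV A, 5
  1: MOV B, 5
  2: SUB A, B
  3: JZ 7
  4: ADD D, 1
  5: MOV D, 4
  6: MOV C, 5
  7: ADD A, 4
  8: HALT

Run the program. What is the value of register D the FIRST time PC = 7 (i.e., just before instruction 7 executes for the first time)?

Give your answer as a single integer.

Step 1: PC=0 exec 'MOV A, 5'. After: A=5 B=0 C=0 D=0 ZF=0 PC=1
Step 2: PC=1 exec 'MOV B, 5'. After: A=5 B=5 C=0 D=0 ZF=0 PC=2
Step 3: PC=2 exec 'SUB A, B'. After: A=0 B=5 C=0 D=0 ZF=1 PC=3
Step 4: PC=3 exec 'JZ 7'. After: A=0 B=5 C=0 D=0 ZF=1 PC=7
First time PC=7: D=0

0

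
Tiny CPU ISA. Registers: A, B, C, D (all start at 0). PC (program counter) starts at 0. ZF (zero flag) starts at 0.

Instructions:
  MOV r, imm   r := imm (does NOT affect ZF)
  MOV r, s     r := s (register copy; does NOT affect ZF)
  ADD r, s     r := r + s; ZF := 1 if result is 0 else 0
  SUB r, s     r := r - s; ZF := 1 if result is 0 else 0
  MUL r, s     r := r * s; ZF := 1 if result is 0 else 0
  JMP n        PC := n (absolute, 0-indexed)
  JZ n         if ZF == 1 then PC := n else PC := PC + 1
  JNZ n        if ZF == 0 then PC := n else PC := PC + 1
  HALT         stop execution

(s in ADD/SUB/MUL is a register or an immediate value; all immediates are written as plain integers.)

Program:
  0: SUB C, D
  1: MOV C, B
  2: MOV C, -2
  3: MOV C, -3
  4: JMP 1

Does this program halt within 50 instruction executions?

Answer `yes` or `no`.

Step 1: PC=0 exec 'SUB C, D'. After: A=0 B=0 C=0 D=0 ZF=1 PC=1
Step 2: PC=1 exec 'MOV C, B'. After: A=0 B=0 C=0 D=0 ZF=1 PC=2
Step 3: PC=2 exec 'MOV C, -2'. After: A=0 B=0 C=-2 D=0 ZF=1 PC=3
Step 4: PC=3 exec 'MOV C, -3'. After: A=0 B=0 C=-3 D=0 ZF=1 PC=4
Step 5: PC=4 exec 'JMP 1'. After: A=0 B=0 C=-3 D=0 ZF=1 PC=1
Step 6: PC=1 exec 'MOV C, B'. After: A=0 B=0 C=0 D=0 ZF=1 PC=2
State after step 6 equals state after step 2: the program is in a cycle of length 4 and will never halt.

Answer: no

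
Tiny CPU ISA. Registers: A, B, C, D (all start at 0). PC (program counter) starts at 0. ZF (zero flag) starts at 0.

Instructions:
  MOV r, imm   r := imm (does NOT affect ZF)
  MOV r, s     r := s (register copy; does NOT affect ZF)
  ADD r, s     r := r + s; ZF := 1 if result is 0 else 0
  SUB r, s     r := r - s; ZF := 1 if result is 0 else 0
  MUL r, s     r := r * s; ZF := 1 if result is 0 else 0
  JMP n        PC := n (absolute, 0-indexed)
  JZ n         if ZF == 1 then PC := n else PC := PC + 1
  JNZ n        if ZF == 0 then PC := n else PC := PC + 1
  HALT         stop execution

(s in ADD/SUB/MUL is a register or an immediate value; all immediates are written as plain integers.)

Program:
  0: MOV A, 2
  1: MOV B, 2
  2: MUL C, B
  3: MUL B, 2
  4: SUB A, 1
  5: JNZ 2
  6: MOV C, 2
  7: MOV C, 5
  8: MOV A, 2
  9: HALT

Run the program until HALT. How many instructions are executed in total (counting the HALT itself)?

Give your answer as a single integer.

Answer: 14

Derivation:
Step 1: PC=0 exec 'MOV A, 2'. After: A=2 B=0 C=0 D=0 ZF=0 PC=1
Step 2: PC=1 exec 'MOV B, 2'. After: A=2 B=2 C=0 D=0 ZF=0 PC=2
Step 3: PC=2 exec 'MUL C, B'. After: A=2 B=2 C=0 D=0 ZF=1 PC=3
Step 4: PC=3 exec 'MUL B, 2'. After: A=2 B=4 C=0 D=0 ZF=0 PC=4
Step 5: PC=4 exec 'SUB A, 1'. After: A=1 B=4 C=0 D=0 ZF=0 PC=5
Step 6: PC=5 exec 'JNZ 2'. After: A=1 B=4 C=0 D=0 ZF=0 PC=2
Step 7: PC=2 exec 'MUL C, B'. After: A=1 B=4 C=0 D=0 ZF=1 PC=3
Step 8: PC=3 exec 'MUL B, 2'. After: A=1 B=8 C=0 D=0 ZF=0 PC=4
Step 9: PC=4 exec 'SUB A, 1'. After: A=0 B=8 C=0 D=0 ZF=1 PC=5
Step 10: PC=5 exec 'JNZ 2'. After: A=0 B=8 C=0 D=0 ZF=1 PC=6
Step 11: PC=6 exec 'MOV C, 2'. After: A=0 B=8 C=2 D=0 ZF=1 PC=7
Step 12: PC=7 exec 'MOV C, 5'. After: A=0 B=8 C=5 D=0 ZF=1 PC=8
Step 13: PC=8 exec 'MOV A, 2'. After: A=2 B=8 C=5 D=0 ZF=1 PC=9
Step 14: PC=9 exec 'HALT'. After: A=2 B=8 C=5 D=0 ZF=1 PC=9 HALTED
Total instructions executed: 14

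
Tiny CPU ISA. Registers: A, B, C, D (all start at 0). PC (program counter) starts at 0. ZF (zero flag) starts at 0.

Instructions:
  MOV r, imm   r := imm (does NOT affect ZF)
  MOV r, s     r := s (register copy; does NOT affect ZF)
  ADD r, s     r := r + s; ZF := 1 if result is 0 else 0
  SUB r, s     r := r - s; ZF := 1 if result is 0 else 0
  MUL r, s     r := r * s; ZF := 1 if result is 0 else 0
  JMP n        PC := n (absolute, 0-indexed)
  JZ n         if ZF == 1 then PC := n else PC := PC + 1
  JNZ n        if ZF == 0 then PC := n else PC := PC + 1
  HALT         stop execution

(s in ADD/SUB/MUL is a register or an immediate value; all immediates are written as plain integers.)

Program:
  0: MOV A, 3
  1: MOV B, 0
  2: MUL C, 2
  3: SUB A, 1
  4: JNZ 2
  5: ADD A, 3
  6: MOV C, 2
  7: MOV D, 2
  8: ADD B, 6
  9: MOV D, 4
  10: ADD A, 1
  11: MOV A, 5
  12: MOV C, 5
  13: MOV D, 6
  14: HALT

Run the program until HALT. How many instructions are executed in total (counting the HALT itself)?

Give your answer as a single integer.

Step 1: PC=0 exec 'MOV A, 3'. After: A=3 B=0 C=0 D=0 ZF=0 PC=1
Step 2: PC=1 exec 'MOV B, 0'. After: A=3 B=0 C=0 D=0 ZF=0 PC=2
Step 3: PC=2 exec 'MUL C, 2'. After: A=3 B=0 C=0 D=0 ZF=1 PC=3
Step 4: PC=3 exec 'SUB A, 1'. After: A=2 B=0 C=0 D=0 ZF=0 PC=4
Step 5: PC=4 exec 'JNZ 2'. After: A=2 B=0 C=0 D=0 ZF=0 PC=2
Step 6: PC=2 exec 'MUL C, 2'. After: A=2 B=0 C=0 D=0 ZF=1 PC=3
Step 7: PC=3 exec 'SUB A, 1'. After: A=1 B=0 C=0 D=0 ZF=0 PC=4
Step 8: PC=4 exec 'JNZ 2'. After: A=1 B=0 C=0 D=0 ZF=0 PC=2
Step 9: PC=2 exec 'MUL C, 2'. After: A=1 B=0 C=0 D=0 ZF=1 PC=3
Step 10: PC=3 exec 'SUB A, 1'. After: A=0 B=0 C=0 D=0 ZF=1 PC=4
Step 11: PC=4 exec 'JNZ 2'. After: A=0 B=0 C=0 D=0 ZF=1 PC=5
Step 12: PC=5 exec 'ADD A, 3'. After: A=3 B=0 C=0 D=0 ZF=0 PC=6
Step 13: PC=6 exec 'MOV C, 2'. After: A=3 B=0 C=2 D=0 ZF=0 PC=7
Step 14: PC=7 exec 'MOV D, 2'. After: A=3 B=0 C=2 D=2 ZF=0 PC=8
Step 15: PC=8 exec 'ADD B, 6'. After: A=3 B=6 C=2 D=2 ZF=0 PC=9
Step 16: PC=9 exec 'MOV D, 4'. After: A=3 B=6 C=2 D=4 ZF=0 PC=10
Step 17: PC=10 exec 'ADD A, 1'. After: A=4 B=6 C=2 D=4 ZF=0 PC=11
Step 18: PC=11 exec 'MOV A, 5'. After: A=5 B=6 C=2 D=4 ZF=0 PC=12
Step 19: PC=12 exec 'MOV C, 5'. After: A=5 B=6 C=5 D=4 ZF=0 PC=13
Step 20: PC=13 exec 'MOV D, 6'. After: A=5 B=6 C=5 D=6 ZF=0 PC=14
Step 21: PC=14 exec 'HALT'. After: A=5 B=6 C=5 D=6 ZF=0 PC=14 HALTED
Total instructions executed: 21

Answer: 21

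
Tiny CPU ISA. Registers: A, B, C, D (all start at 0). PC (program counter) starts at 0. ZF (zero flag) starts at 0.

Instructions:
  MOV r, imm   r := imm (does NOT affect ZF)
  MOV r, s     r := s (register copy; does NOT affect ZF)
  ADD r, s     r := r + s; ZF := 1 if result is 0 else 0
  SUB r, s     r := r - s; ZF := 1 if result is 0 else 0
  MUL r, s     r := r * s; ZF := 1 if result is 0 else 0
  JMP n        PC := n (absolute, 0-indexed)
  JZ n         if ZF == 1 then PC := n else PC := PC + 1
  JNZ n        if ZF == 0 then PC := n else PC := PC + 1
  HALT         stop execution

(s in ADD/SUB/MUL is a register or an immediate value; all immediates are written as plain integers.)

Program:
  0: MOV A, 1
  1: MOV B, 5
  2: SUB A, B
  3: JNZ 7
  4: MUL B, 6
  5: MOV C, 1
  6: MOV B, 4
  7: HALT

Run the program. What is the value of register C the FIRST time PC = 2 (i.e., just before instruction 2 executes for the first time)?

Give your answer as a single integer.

Step 1: PC=0 exec 'MOV A, 1'. After: A=1 B=0 C=0 D=0 ZF=0 PC=1
Step 2: PC=1 exec 'MOV B, 5'. After: A=1 B=5 C=0 D=0 ZF=0 PC=2
First time PC=2: C=0

0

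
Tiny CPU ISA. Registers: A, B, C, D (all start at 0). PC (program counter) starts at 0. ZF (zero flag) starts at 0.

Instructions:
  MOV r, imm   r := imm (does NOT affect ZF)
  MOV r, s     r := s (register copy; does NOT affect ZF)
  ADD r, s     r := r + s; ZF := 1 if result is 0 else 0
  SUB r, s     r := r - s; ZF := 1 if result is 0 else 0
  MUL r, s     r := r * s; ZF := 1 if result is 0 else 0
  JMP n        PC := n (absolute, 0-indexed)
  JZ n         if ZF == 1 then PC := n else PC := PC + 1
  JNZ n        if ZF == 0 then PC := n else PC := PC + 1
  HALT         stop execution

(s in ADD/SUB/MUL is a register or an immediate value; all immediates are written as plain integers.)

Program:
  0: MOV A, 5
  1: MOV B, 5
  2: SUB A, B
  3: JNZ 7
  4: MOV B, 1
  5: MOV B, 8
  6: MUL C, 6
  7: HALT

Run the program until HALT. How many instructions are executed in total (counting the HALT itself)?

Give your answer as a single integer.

Answer: 8

Derivation:
Step 1: PC=0 exec 'MOV A, 5'. After: A=5 B=0 C=0 D=0 ZF=0 PC=1
Step 2: PC=1 exec 'MOV B, 5'. After: A=5 B=5 C=0 D=0 ZF=0 PC=2
Step 3: PC=2 exec 'SUB A, B'. After: A=0 B=5 C=0 D=0 ZF=1 PC=3
Step 4: PC=3 exec 'JNZ 7'. After: A=0 B=5 C=0 D=0 ZF=1 PC=4
Step 5: PC=4 exec 'MOV B, 1'. After: A=0 B=1 C=0 D=0 ZF=1 PC=5
Step 6: PC=5 exec 'MOV B, 8'. After: A=0 B=8 C=0 D=0 ZF=1 PC=6
Step 7: PC=6 exec 'MUL C, 6'. After: A=0 B=8 C=0 D=0 ZF=1 PC=7
Step 8: PC=7 exec 'HALT'. After: A=0 B=8 C=0 D=0 ZF=1 PC=7 HALTED
Total instructions executed: 8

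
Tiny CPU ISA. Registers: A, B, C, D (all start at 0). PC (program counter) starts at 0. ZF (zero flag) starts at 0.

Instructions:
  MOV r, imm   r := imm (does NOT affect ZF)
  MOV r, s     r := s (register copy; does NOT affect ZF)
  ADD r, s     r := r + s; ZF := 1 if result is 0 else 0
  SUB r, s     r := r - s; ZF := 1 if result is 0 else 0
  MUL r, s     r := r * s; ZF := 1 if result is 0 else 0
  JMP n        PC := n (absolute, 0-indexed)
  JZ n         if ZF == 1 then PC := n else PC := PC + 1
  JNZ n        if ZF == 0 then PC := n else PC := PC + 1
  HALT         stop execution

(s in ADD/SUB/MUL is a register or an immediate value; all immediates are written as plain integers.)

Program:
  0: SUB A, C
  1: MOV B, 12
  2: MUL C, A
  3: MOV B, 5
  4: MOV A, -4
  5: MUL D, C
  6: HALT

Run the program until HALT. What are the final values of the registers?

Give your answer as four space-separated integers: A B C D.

Answer: -4 5 0 0

Derivation:
Step 1: PC=0 exec 'SUB A, C'. After: A=0 B=0 C=0 D=0 ZF=1 PC=1
Step 2: PC=1 exec 'MOV B, 12'. After: A=0 B=12 C=0 D=0 ZF=1 PC=2
Step 3: PC=2 exec 'MUL C, A'. After: A=0 B=12 C=0 D=0 ZF=1 PC=3
Step 4: PC=3 exec 'MOV B, 5'. After: A=0 B=5 C=0 D=0 ZF=1 PC=4
Step 5: PC=4 exec 'MOV A, -4'. After: A=-4 B=5 C=0 D=0 ZF=1 PC=5
Step 6: PC=5 exec 'MUL D, C'. After: A=-4 B=5 C=0 D=0 ZF=1 PC=6
Step 7: PC=6 exec 'HALT'. After: A=-4 B=5 C=0 D=0 ZF=1 PC=6 HALTED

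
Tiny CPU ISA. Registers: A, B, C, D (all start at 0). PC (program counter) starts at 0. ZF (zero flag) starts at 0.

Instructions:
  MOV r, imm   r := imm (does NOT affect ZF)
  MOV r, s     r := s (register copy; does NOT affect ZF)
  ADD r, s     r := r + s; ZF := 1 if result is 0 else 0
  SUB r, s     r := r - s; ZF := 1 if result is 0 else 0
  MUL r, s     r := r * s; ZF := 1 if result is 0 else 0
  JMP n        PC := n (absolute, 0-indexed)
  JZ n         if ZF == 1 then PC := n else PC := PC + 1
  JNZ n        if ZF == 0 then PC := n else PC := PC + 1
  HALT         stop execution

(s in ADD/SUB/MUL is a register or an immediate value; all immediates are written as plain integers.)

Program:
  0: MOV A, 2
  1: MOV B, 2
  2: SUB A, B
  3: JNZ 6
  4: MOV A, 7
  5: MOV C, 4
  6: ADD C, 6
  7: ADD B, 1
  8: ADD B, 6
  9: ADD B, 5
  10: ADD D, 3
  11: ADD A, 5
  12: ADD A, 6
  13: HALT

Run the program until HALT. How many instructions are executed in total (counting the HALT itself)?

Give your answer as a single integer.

Step 1: PC=0 exec 'MOV A, 2'. After: A=2 B=0 C=0 D=0 ZF=0 PC=1
Step 2: PC=1 exec 'MOV B, 2'. After: A=2 B=2 C=0 D=0 ZF=0 PC=2
Step 3: PC=2 exec 'SUB A, B'. After: A=0 B=2 C=0 D=0 ZF=1 PC=3
Step 4: PC=3 exec 'JNZ 6'. After: A=0 B=2 C=0 D=0 ZF=1 PC=4
Step 5: PC=4 exec 'MOV A, 7'. After: A=7 B=2 C=0 D=0 ZF=1 PC=5
Step 6: PC=5 exec 'MOV C, 4'. After: A=7 B=2 C=4 D=0 ZF=1 PC=6
Step 7: PC=6 exec 'ADD C, 6'. After: A=7 B=2 C=10 D=0 ZF=0 PC=7
Step 8: PC=7 exec 'ADD B, 1'. After: A=7 B=3 C=10 D=0 ZF=0 PC=8
Step 9: PC=8 exec 'ADD B, 6'. After: A=7 B=9 C=10 D=0 ZF=0 PC=9
Step 10: PC=9 exec 'ADD B, 5'. After: A=7 B=14 C=10 D=0 ZF=0 PC=10
Step 11: PC=10 exec 'ADD D, 3'. After: A=7 B=14 C=10 D=3 ZF=0 PC=11
Step 12: PC=11 exec 'ADD A, 5'. After: A=12 B=14 C=10 D=3 ZF=0 PC=12
Step 13: PC=12 exec 'ADD A, 6'. After: A=18 B=14 C=10 D=3 ZF=0 PC=13
Step 14: PC=13 exec 'HALT'. After: A=18 B=14 C=10 D=3 ZF=0 PC=13 HALTED
Total instructions executed: 14

Answer: 14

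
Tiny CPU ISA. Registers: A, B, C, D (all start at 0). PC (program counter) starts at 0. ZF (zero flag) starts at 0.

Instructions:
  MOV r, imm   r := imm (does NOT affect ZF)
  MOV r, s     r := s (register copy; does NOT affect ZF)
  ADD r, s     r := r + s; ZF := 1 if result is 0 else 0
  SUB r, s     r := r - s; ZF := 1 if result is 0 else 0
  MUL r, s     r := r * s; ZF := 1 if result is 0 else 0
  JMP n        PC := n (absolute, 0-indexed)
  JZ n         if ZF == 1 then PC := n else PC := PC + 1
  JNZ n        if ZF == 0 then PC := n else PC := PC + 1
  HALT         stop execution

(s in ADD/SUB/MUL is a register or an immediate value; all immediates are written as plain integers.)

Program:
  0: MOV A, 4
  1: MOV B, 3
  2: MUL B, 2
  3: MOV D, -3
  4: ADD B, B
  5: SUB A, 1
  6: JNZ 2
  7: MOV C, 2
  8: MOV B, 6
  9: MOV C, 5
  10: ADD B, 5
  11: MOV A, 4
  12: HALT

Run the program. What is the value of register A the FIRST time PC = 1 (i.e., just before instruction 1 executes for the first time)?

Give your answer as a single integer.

Step 1: PC=0 exec 'MOV A, 4'. After: A=4 B=0 C=0 D=0 ZF=0 PC=1
First time PC=1: A=4

4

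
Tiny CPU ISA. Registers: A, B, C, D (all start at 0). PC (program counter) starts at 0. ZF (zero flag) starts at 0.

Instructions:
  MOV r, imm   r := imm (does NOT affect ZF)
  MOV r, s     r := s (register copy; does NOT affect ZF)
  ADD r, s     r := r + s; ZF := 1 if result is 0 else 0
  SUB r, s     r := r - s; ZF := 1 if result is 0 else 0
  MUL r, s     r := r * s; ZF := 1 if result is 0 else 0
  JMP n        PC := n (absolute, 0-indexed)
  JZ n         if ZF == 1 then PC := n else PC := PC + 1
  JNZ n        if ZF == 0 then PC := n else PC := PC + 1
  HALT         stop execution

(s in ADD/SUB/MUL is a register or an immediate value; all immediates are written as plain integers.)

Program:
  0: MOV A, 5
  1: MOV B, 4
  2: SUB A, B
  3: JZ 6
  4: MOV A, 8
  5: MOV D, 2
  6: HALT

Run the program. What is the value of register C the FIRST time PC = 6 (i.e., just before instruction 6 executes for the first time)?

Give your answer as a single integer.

Step 1: PC=0 exec 'MOV A, 5'. After: A=5 B=0 C=0 D=0 ZF=0 PC=1
Step 2: PC=1 exec 'MOV B, 4'. After: A=5 B=4 C=0 D=0 ZF=0 PC=2
Step 3: PC=2 exec 'SUB A, B'. After: A=1 B=4 C=0 D=0 ZF=0 PC=3
Step 4: PC=3 exec 'JZ 6'. After: A=1 B=4 C=0 D=0 ZF=0 PC=4
Step 5: PC=4 exec 'MOV A, 8'. After: A=8 B=4 C=0 D=0 ZF=0 PC=5
Step 6: PC=5 exec 'MOV D, 2'. After: A=8 B=4 C=0 D=2 ZF=0 PC=6
First time PC=6: C=0

0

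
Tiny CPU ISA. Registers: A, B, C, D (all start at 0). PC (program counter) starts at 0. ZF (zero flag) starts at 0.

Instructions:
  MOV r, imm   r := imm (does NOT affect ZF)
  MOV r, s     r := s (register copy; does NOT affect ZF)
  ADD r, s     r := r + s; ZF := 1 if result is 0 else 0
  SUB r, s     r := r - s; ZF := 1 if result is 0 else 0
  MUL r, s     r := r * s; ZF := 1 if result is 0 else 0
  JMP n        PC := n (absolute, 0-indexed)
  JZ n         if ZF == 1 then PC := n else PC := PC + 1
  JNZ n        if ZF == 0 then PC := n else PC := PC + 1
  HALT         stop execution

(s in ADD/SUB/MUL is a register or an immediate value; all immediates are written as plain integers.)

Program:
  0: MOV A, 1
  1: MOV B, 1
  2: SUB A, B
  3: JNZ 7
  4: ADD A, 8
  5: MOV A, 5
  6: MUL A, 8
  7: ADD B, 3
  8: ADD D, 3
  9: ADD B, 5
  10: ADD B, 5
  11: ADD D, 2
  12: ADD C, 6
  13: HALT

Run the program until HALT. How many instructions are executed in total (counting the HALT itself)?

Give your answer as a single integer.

Answer: 14

Derivation:
Step 1: PC=0 exec 'MOV A, 1'. After: A=1 B=0 C=0 D=0 ZF=0 PC=1
Step 2: PC=1 exec 'MOV B, 1'. After: A=1 B=1 C=0 D=0 ZF=0 PC=2
Step 3: PC=2 exec 'SUB A, B'. After: A=0 B=1 C=0 D=0 ZF=1 PC=3
Step 4: PC=3 exec 'JNZ 7'. After: A=0 B=1 C=0 D=0 ZF=1 PC=4
Step 5: PC=4 exec 'ADD A, 8'. After: A=8 B=1 C=0 D=0 ZF=0 PC=5
Step 6: PC=5 exec 'MOV A, 5'. After: A=5 B=1 C=0 D=0 ZF=0 PC=6
Step 7: PC=6 exec 'MUL A, 8'. After: A=40 B=1 C=0 D=0 ZF=0 PC=7
Step 8: PC=7 exec 'ADD B, 3'. After: A=40 B=4 C=0 D=0 ZF=0 PC=8
Step 9: PC=8 exec 'ADD D, 3'. After: A=40 B=4 C=0 D=3 ZF=0 PC=9
Step 10: PC=9 exec 'ADD B, 5'. After: A=40 B=9 C=0 D=3 ZF=0 PC=10
Step 11: PC=10 exec 'ADD B, 5'. After: A=40 B=14 C=0 D=3 ZF=0 PC=11
Step 12: PC=11 exec 'ADD D, 2'. After: A=40 B=14 C=0 D=5 ZF=0 PC=12
Step 13: PC=12 exec 'ADD C, 6'. After: A=40 B=14 C=6 D=5 ZF=0 PC=13
Step 14: PC=13 exec 'HALT'. After: A=40 B=14 C=6 D=5 ZF=0 PC=13 HALTED
Total instructions executed: 14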